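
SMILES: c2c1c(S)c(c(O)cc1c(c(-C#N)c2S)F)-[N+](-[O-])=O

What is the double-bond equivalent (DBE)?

Molecular formula from the SMILES: C11H5FN2O3S2.
DoU = (2C + 2 + N − H − X)/2 = (2·11 + 2 + 2 − 5 − 1)/2 = 20/2 = 10.
(Structurally: 2 ring(s) + 8 π bond(s) = 10.)

10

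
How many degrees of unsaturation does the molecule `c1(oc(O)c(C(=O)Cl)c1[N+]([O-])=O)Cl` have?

Molecular formula from the SMILES: C5HCl2NO5.
DoU = (2C + 2 + N − H − X)/2 = (2·5 + 2 + 1 − 1 − 2)/2 = 10/2 = 5.
(Structurally: 1 ring(s) + 4 π bond(s) = 5.)

5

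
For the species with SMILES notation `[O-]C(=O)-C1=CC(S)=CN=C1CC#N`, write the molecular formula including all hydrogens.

C8H5N2O2S-

Heavy atoms from the SMILES: 8 C, 2 N, 2 O, 1 S.
Implicit hydrogens by atom environment:
  3 × C (aromatic): no H
  2 × C (aromatic): 1 H each → 2
  2 × C: no H
  1 × C: 2 H
  1 × N (aromatic): no H
  1 × N: no H
  1 × O: no H
  1 × O (charge -1): no H
  1 × S: 1 H
  Total hydrogens = 5.
Net charge -1.
Molecular formula: C8H5N2O2S-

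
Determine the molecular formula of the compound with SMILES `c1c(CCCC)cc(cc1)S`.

Heavy atoms from the SMILES: 10 C, 1 S.
Implicit hydrogens by atom environment:
  4 × C (aromatic): 1 H each → 4
  3 × C: 2 H each → 6
  2 × C (aromatic): no H
  1 × C: 3 H
  1 × S: 1 H
  Total hydrogens = 14.
Molecular formula: C10H14S

C10H14S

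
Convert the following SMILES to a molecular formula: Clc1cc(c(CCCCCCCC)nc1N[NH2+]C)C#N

Heavy atoms from the SMILES: 15 C, 1 Cl, 4 N.
Implicit hydrogens by atom environment:
  7 × C: 2 H each → 14
  4 × C (aromatic): no H
  2 × C: 3 H each → 6
  1 × C (aromatic): 1 H
  1 × C: no H
  1 × Cl: no H
  1 × N (charge +1): 2 H
  1 × N: 1 H
  1 × N (aromatic): no H
  1 × N: no H
  Total hydrogens = 24.
Net charge +1.
Molecular formula: C15H24ClN4+

C15H24ClN4+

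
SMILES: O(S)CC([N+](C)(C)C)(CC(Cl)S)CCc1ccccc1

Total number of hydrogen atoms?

Hydrogens are implicit in SMILES; fill each atom to its normal valence:
  5 × C (aromatic): 1 H each → 5
  4 × C: 2 H each → 8
  3 × C: 3 H each → 9
  2 × S: 1 H each → 2
  1 × C: 1 H
  1 × C: no H
  1 × C (aromatic): no H
  1 × Cl: no H
  1 × N (charge +1): no H
  1 × O: no H
  Total hydrogens = 25.

25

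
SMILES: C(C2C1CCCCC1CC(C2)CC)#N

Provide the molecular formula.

C13H21N

Heavy atoms from the SMILES: 13 C, 1 N.
Implicit hydrogens by atom environment:
  7 × C: 2 H each → 14
  4 × C: 1 H each → 4
  1 × C: 3 H
  1 × C: no H
  1 × N: no H
  Total hydrogens = 21.
Molecular formula: C13H21N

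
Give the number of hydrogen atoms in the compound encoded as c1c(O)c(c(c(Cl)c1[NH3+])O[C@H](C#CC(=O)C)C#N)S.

Hydrogens are implicit in SMILES; fill each atom to its normal valence:
  5 × C (aromatic): no H
  4 × C: no H
  2 × O: no H
  1 × C: 3 H
  1 × C (aromatic): 1 H
  1 × C: 1 H
  1 × Cl: no H
  1 × N (charge +1): 3 H
  1 × N: no H
  1 × O: 1 H
  1 × S: 1 H
  Total hydrogens = 10.

10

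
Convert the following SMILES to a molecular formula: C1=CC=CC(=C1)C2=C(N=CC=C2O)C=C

C13H11NO

Heavy atoms from the SMILES: 13 C, 1 N, 1 O.
Implicit hydrogens by atom environment:
  7 × C (aromatic): 1 H each → 7
  4 × C (aromatic): no H
  1 × C: 2 H
  1 × C: 1 H
  1 × N (aromatic): no H
  1 × O: 1 H
  Total hydrogens = 11.
Molecular formula: C13H11NO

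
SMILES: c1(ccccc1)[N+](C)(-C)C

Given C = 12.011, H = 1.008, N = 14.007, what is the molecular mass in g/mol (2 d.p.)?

Molecular formula: C9H14N+.
M = 9×12.011 + 14×1.008 + 1×14.007 = 136.22 g/mol.

136.22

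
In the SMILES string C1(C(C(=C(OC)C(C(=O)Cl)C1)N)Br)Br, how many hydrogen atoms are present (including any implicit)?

10

Hydrogens are implicit in SMILES; fill each atom to its normal valence:
  3 × C: 1 H each → 3
  3 × C: no H
  2 × Br: no H
  2 × O: no H
  1 × C: 3 H
  1 × C: 2 H
  1 × Cl: no H
  1 × N: 2 H
  Total hydrogens = 10.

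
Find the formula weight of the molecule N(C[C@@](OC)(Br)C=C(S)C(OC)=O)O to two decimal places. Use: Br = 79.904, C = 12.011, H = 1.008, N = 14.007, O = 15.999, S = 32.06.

Molecular formula: C7H12BrNO4S.
M = 1×79.904 + 7×12.011 + 12×1.008 + 1×14.007 + 4×15.999 + 1×32.06 = 286.14 g/mol.

286.14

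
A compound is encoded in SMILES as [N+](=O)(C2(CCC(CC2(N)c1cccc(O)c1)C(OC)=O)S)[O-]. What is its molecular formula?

Heavy atoms from the SMILES: 14 C, 2 N, 5 O, 1 S.
Implicit hydrogens by atom environment:
  4 × C (aromatic): 1 H each → 4
  3 × C: 2 H each → 6
  3 × C: no H
  3 × O: no H
  2 × C (aromatic): no H
  1 × C: 3 H
  1 × C: 1 H
  1 × N: 2 H
  1 × N (charge +1): no H
  1 × O: 1 H
  1 × O (charge -1): no H
  1 × S: 1 H
  Total hydrogens = 18.
Molecular formula: C14H18N2O5S

C14H18N2O5S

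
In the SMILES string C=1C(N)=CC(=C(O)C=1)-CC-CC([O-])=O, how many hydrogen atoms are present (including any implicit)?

12

Hydrogens are implicit in SMILES; fill each atom to its normal valence:
  3 × C: 2 H each → 6
  3 × C (aromatic): 1 H each → 3
  3 × C (aromatic): no H
  1 × C: no H
  1 × N: 2 H
  1 × O: 1 H
  1 × O: no H
  1 × O (charge -1): no H
  Total hydrogens = 12.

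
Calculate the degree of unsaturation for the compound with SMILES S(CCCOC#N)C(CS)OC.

2

Molecular formula from the SMILES: C7H13NO2S2.
DoU = (2C + 2 + N − H − X)/2 = (2·7 + 2 + 1 − 13 − 0)/2 = 4/2 = 2.
(Structurally: 0 ring(s) + 2 π bond(s) = 2.)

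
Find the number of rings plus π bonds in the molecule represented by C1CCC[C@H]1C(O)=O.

2

Molecular formula from the SMILES: C6H10O2.
DoU = (2C + 2 + N − H − X)/2 = (2·6 + 2 + 0 − 10 − 0)/2 = 4/2 = 2.
(Structurally: 1 ring(s) + 1 π bond(s) = 2.)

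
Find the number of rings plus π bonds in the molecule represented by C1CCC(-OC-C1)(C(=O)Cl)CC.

Molecular formula from the SMILES: C9H15ClO2.
DoU = (2C + 2 + N − H − X)/2 = (2·9 + 2 + 0 − 15 − 1)/2 = 4/2 = 2.
(Structurally: 1 ring(s) + 1 π bond(s) = 2.)

2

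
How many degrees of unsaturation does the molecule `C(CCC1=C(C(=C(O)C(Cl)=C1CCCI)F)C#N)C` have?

6

Molecular formula from the SMILES: C14H16ClFINO.
DoU = (2C + 2 + N − H − X)/2 = (2·14 + 2 + 1 − 16 − 3)/2 = 12/2 = 6.
(Structurally: 1 ring(s) + 5 π bond(s) = 6.)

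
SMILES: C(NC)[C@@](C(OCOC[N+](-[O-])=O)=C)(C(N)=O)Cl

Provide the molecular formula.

Heavy atoms from the SMILES: 8 C, 1 Cl, 3 N, 5 O.
Implicit hydrogens by atom environment:
  4 × C: 2 H each → 8
  4 × O: no H
  3 × C: no H
  1 × C: 3 H
  1 × Cl: no H
  1 × N: 2 H
  1 × N: 1 H
  1 × N (charge +1): no H
  1 × O (charge -1): no H
  Total hydrogens = 14.
Molecular formula: C8H14ClN3O5

C8H14ClN3O5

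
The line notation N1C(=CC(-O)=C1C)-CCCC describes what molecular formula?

C9H15NO

Heavy atoms from the SMILES: 9 C, 1 N, 1 O.
Implicit hydrogens by atom environment:
  3 × C: 2 H each → 6
  3 × C (aromatic): no H
  2 × C: 3 H each → 6
  1 × C (aromatic): 1 H
  1 × N (aromatic): 1 H
  1 × O: 1 H
  Total hydrogens = 15.
Molecular formula: C9H15NO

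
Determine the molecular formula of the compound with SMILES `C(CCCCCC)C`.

C8H18

Heavy atoms from the SMILES: 8 C.
Implicit hydrogens by atom environment:
  6 × C: 2 H each → 12
  2 × C: 3 H each → 6
  Total hydrogens = 18.
Molecular formula: C8H18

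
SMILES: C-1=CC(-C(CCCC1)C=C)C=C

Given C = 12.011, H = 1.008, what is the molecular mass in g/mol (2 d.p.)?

162.28

Molecular formula: C12H18.
M = 12×12.011 + 18×1.008 = 162.28 g/mol.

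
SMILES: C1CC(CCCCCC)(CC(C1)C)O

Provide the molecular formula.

Heavy atoms from the SMILES: 13 C, 1 O.
Implicit hydrogens by atom environment:
  9 × C: 2 H each → 18
  2 × C: 3 H each → 6
  1 × C: 1 H
  1 × C: no H
  1 × O: 1 H
  Total hydrogens = 26.
Molecular formula: C13H26O

C13H26O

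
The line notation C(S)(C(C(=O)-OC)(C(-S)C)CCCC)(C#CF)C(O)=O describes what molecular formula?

Heavy atoms from the SMILES: 13 C, 1 F, 4 O, 2 S.
Implicit hydrogens by atom environment:
  6 × C: no H
  3 × C: 3 H each → 9
  3 × C: 2 H each → 6
  3 × O: no H
  2 × S: 1 H each → 2
  1 × C: 1 H
  1 × F: no H
  1 × O: 1 H
  Total hydrogens = 19.
Molecular formula: C13H19FO4S2

C13H19FO4S2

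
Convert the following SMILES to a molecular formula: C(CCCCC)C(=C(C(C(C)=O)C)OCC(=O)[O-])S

Heavy atoms from the SMILES: 14 C, 4 O, 1 S.
Implicit hydrogens by atom environment:
  6 × C: 2 H each → 12
  4 × C: no H
  3 × C: 3 H each → 9
  3 × O: no H
  1 × C: 1 H
  1 × O (charge -1): no H
  1 × S: 1 H
  Total hydrogens = 23.
Net charge -1.
Molecular formula: C14H23O4S-

C14H23O4S-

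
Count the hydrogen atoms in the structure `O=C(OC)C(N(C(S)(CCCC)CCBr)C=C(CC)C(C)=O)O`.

28

Hydrogens are implicit in SMILES; fill each atom to its normal valence:
  6 × C: 2 H each → 12
  4 × C: 3 H each → 12
  4 × C: no H
  3 × O: no H
  2 × C: 1 H each → 2
  1 × Br: no H
  1 × N: no H
  1 × O: 1 H
  1 × S: 1 H
  Total hydrogens = 28.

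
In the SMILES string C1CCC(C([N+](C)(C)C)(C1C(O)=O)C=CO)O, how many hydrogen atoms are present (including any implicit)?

22

Hydrogens are implicit in SMILES; fill each atom to its normal valence:
  4 × C: 1 H each → 4
  3 × C: 3 H each → 9
  3 × C: 2 H each → 6
  3 × O: 1 H each → 3
  2 × C: no H
  1 × N (charge +1): no H
  1 × O: no H
  Total hydrogens = 22.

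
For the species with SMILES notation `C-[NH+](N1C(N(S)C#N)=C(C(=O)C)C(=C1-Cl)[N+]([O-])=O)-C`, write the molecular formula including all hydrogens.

Heavy atoms from the SMILES: 9 C, 1 Cl, 5 N, 3 O, 1 S.
Implicit hydrogens by atom environment:
  4 × C (aromatic): no H
  3 × C: 3 H each → 9
  2 × C: no H
  2 × N: no H
  2 × O: no H
  1 × Cl: no H
  1 × N (charge +1): 1 H
  1 × N (aromatic): no H
  1 × N (charge +1): no H
  1 × O (charge -1): no H
  1 × S: 1 H
  Total hydrogens = 11.
Net charge +1.
Molecular formula: C9H11ClN5O3S+

C9H11ClN5O3S+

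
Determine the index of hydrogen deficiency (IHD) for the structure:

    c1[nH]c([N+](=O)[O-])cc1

Molecular formula from the SMILES: C4H4N2O2.
DoU = (2C + 2 + N − H − X)/2 = (2·4 + 2 + 2 − 4 − 0)/2 = 8/2 = 4.
(Structurally: 1 ring(s) + 3 π bond(s) = 4.)

4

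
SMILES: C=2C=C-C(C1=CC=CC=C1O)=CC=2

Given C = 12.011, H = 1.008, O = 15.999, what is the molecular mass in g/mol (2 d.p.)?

Molecular formula: C12H10O.
M = 12×12.011 + 10×1.008 + 1×15.999 = 170.21 g/mol.

170.21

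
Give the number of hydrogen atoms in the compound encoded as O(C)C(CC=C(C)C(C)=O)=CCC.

Hydrogens are implicit in SMILES; fill each atom to its normal valence:
  4 × C: 3 H each → 12
  3 × C: no H
  2 × C: 2 H each → 4
  2 × C: 1 H each → 2
  2 × O: no H
  Total hydrogens = 18.

18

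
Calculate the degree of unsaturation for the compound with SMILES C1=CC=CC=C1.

Molecular formula from the SMILES: C6H6.
DoU = (2C + 2 + N − H − X)/2 = (2·6 + 2 + 0 − 6 − 0)/2 = 8/2 = 4.
(Structurally: 1 ring(s) + 3 π bond(s) = 4.)

4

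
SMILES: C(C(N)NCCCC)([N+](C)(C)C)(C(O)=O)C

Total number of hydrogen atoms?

Hydrogens are implicit in SMILES; fill each atom to its normal valence:
  5 × C: 3 H each → 15
  3 × C: 2 H each → 6
  2 × C: no H
  1 × C: 1 H
  1 × N: 2 H
  1 × N: 1 H
  1 × N (charge +1): no H
  1 × O: 1 H
  1 × O: no H
  Total hydrogens = 26.

26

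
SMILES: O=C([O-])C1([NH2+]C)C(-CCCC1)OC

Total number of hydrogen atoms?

Hydrogens are implicit in SMILES; fill each atom to its normal valence:
  4 × C: 2 H each → 8
  2 × C: 3 H each → 6
  2 × C: no H
  2 × O: no H
  1 × C: 1 H
  1 × N (charge +1): 2 H
  1 × O (charge -1): no H
  Total hydrogens = 17.

17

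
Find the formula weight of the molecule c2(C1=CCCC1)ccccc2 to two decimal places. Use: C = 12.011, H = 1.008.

Molecular formula: C11H12.
M = 11×12.011 + 12×1.008 = 144.22 g/mol.

144.22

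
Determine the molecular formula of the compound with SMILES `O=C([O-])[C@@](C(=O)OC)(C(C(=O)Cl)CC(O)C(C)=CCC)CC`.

C15H22ClO6-

Heavy atoms from the SMILES: 15 C, 1 Cl, 6 O.
Implicit hydrogens by atom environment:
  5 × C: no H
  4 × C: 3 H each → 12
  4 × O: no H
  3 × C: 2 H each → 6
  3 × C: 1 H each → 3
  1 × Cl: no H
  1 × O: 1 H
  1 × O (charge -1): no H
  Total hydrogens = 22.
Net charge -1.
Molecular formula: C15H22ClO6-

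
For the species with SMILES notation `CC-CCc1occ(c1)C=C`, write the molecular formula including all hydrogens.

Heavy atoms from the SMILES: 10 C, 1 O.
Implicit hydrogens by atom environment:
  4 × C: 2 H each → 8
  2 × C (aromatic): 1 H each → 2
  2 × C (aromatic): no H
  1 × C: 3 H
  1 × C: 1 H
  1 × O (aromatic): no H
  Total hydrogens = 14.
Molecular formula: C10H14O

C10H14O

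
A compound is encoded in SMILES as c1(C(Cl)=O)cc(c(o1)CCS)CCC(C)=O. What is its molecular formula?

Heavy atoms from the SMILES: 11 C, 1 Cl, 3 O, 1 S.
Implicit hydrogens by atom environment:
  4 × C: 2 H each → 8
  3 × C (aromatic): no H
  2 × C: no H
  2 × O: no H
  1 × C: 3 H
  1 × C (aromatic): 1 H
  1 × Cl: no H
  1 × O (aromatic): no H
  1 × S: 1 H
  Total hydrogens = 13.
Molecular formula: C11H13ClO3S

C11H13ClO3S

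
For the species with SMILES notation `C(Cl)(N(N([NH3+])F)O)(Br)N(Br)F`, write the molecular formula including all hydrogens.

Heavy atoms from the SMILES: 2 Br, 1 C, 1 Cl, 2 F, 4 N, 1 O.
Implicit hydrogens by atom environment:
  3 × N: no H
  2 × Br: no H
  2 × F: no H
  1 × C: no H
  1 × Cl: no H
  1 × N (charge +1): 3 H
  1 × O: 1 H
  Total hydrogens = 4.
Net charge +1.
Molecular formula: CH4Br2ClF2N4O+

CH4Br2ClF2N4O+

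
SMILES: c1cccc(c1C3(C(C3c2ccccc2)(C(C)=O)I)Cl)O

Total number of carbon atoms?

17

The symbol for carbon appears 17 times in the SMILES. Lowercase c denotes aromatic carbon and counts toward C.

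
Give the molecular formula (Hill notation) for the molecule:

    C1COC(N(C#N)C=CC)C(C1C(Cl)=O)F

Heavy atoms from the SMILES: 10 C, 1 Cl, 1 F, 2 N, 2 O.
Implicit hydrogens by atom environment:
  5 × C: 1 H each → 5
  2 × C: 2 H each → 4
  2 × C: no H
  2 × N: no H
  2 × O: no H
  1 × C: 3 H
  1 × Cl: no H
  1 × F: no H
  Total hydrogens = 12.
Molecular formula: C10H12ClFN2O2

C10H12ClFN2O2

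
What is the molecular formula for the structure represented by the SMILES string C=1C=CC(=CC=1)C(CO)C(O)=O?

Heavy atoms from the SMILES: 9 C, 3 O.
Implicit hydrogens by atom environment:
  5 × C (aromatic): 1 H each → 5
  2 × O: 1 H each → 2
  1 × C: 2 H
  1 × C: 1 H
  1 × C: no H
  1 × C (aromatic): no H
  1 × O: no H
  Total hydrogens = 10.
Molecular formula: C9H10O3

C9H10O3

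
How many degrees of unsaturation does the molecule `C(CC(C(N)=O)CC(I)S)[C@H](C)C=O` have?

2

Molecular formula from the SMILES: C9H16INO2S.
DoU = (2C + 2 + N − H − X)/2 = (2·9 + 2 + 1 − 16 − 1)/2 = 4/2 = 2.
(Structurally: 0 ring(s) + 2 π bond(s) = 2.)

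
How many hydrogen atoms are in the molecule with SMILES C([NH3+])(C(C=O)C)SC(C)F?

Hydrogens are implicit in SMILES; fill each atom to its normal valence:
  4 × C: 1 H each → 4
  2 × C: 3 H each → 6
  1 × F: no H
  1 × N (charge +1): 3 H
  1 × O: no H
  1 × S: no H
  Total hydrogens = 13.

13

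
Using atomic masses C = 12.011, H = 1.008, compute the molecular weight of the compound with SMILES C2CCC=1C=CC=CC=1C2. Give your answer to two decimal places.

132.21

Molecular formula: C10H12.
M = 10×12.011 + 12×1.008 = 132.21 g/mol.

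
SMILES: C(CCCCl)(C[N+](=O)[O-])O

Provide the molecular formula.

C5H10ClNO3

Heavy atoms from the SMILES: 5 C, 1 Cl, 1 N, 3 O.
Implicit hydrogens by atom environment:
  4 × C: 2 H each → 8
  1 × C: 1 H
  1 × Cl: no H
  1 × N (charge +1): no H
  1 × O: 1 H
  1 × O: no H
  1 × O (charge -1): no H
  Total hydrogens = 10.
Molecular formula: C5H10ClNO3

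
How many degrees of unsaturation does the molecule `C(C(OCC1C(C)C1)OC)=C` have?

2

Molecular formula from the SMILES: C9H16O2.
DoU = (2C + 2 + N − H − X)/2 = (2·9 + 2 + 0 − 16 − 0)/2 = 4/2 = 2.
(Structurally: 1 ring(s) + 1 π bond(s) = 2.)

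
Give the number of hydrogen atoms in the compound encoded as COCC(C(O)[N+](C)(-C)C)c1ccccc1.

Hydrogens are implicit in SMILES; fill each atom to its normal valence:
  5 × C (aromatic): 1 H each → 5
  4 × C: 3 H each → 12
  2 × C: 1 H each → 2
  1 × C: 2 H
  1 × C (aromatic): no H
  1 × N (charge +1): no H
  1 × O: 1 H
  1 × O: no H
  Total hydrogens = 22.

22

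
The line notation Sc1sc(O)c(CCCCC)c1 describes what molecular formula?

Heavy atoms from the SMILES: 9 C, 1 O, 2 S.
Implicit hydrogens by atom environment:
  4 × C: 2 H each → 8
  3 × C (aromatic): no H
  1 × C: 3 H
  1 × C (aromatic): 1 H
  1 × O: 1 H
  1 × S: 1 H
  1 × S (aromatic): no H
  Total hydrogens = 14.
Molecular formula: C9H14OS2

C9H14OS2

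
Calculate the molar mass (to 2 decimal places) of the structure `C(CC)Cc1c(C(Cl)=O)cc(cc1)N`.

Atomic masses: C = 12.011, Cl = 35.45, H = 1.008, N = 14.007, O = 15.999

211.69

Molecular formula: C11H14ClNO.
M = 11×12.011 + 1×35.45 + 14×1.008 + 1×14.007 + 1×15.999 = 211.69 g/mol.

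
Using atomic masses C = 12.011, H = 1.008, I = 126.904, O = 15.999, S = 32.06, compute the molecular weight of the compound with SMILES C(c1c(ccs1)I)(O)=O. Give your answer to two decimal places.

254.04

Molecular formula: C5H3IO2S.
M = 5×12.011 + 3×1.008 + 1×126.904 + 2×15.999 + 1×32.06 = 254.04 g/mol.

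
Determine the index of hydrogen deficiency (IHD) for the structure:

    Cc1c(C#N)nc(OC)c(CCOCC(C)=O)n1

Molecular formula from the SMILES: C12H15N3O3.
DoU = (2C + 2 + N − H − X)/2 = (2·12 + 2 + 3 − 15 − 0)/2 = 14/2 = 7.
(Structurally: 1 ring(s) + 6 π bond(s) = 7.)

7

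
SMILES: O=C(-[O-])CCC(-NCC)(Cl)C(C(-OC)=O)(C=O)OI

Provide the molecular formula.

Heavy atoms from the SMILES: 10 C, 1 Cl, 1 I, 1 N, 6 O.
Implicit hydrogens by atom environment:
  5 × O: no H
  4 × C: no H
  3 × C: 2 H each → 6
  2 × C: 3 H each → 6
  1 × C: 1 H
  1 × Cl: no H
  1 × I: no H
  1 × N: 1 H
  1 × O (charge -1): no H
  Total hydrogens = 14.
Net charge -1.
Molecular formula: C10H14ClINO6-

C10H14ClINO6-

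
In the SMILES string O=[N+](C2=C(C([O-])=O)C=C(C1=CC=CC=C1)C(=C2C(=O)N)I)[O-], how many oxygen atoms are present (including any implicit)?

5

The symbol for oxygen appears 5 times in the SMILES.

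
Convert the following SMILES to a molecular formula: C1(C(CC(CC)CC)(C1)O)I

Heavy atoms from the SMILES: 9 C, 1 I, 1 O.
Implicit hydrogens by atom environment:
  4 × C: 2 H each → 8
  2 × C: 3 H each → 6
  2 × C: 1 H each → 2
  1 × C: no H
  1 × I: no H
  1 × O: 1 H
  Total hydrogens = 17.
Molecular formula: C9H17IO

C9H17IO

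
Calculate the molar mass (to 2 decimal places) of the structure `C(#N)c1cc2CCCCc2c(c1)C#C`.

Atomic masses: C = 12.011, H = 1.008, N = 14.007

181.24

Molecular formula: C13H11N.
M = 13×12.011 + 11×1.008 + 1×14.007 = 181.24 g/mol.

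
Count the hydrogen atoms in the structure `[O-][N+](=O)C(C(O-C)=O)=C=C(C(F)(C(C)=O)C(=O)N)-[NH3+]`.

11

Hydrogens are implicit in SMILES; fill each atom to its normal valence:
  7 × C: no H
  5 × O: no H
  2 × C: 3 H each → 6
  1 × F: no H
  1 × N (charge +1): 3 H
  1 × N: 2 H
  1 × N (charge +1): no H
  1 × O (charge -1): no H
  Total hydrogens = 11.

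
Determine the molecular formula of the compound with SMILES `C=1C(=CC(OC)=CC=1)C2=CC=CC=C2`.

C13H12O

Heavy atoms from the SMILES: 13 C, 1 O.
Implicit hydrogens by atom environment:
  9 × C (aromatic): 1 H each → 9
  3 × C (aromatic): no H
  1 × C: 3 H
  1 × O: no H
  Total hydrogens = 12.
Molecular formula: C13H12O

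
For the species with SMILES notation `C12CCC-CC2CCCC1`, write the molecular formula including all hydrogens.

Heavy atoms from the SMILES: 10 C.
Implicit hydrogens by atom environment:
  8 × C: 2 H each → 16
  2 × C: 1 H each → 2
  Total hydrogens = 18.
Molecular formula: C10H18

C10H18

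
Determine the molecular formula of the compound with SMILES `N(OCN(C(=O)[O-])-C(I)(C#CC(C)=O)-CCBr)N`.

C9H12BrIN3O4-

Heavy atoms from the SMILES: 1 Br, 9 C, 1 I, 3 N, 4 O.
Implicit hydrogens by atom environment:
  5 × C: no H
  3 × C: 2 H each → 6
  3 × O: no H
  1 × Br: no H
  1 × C: 3 H
  1 × I: no H
  1 × N: 2 H
  1 × N: 1 H
  1 × N: no H
  1 × O (charge -1): no H
  Total hydrogens = 12.
Net charge -1.
Molecular formula: C9H12BrIN3O4-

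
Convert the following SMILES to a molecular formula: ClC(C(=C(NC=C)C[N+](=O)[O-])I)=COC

Heavy atoms from the SMILES: 8 C, 1 Cl, 1 I, 2 N, 3 O.
Implicit hydrogens by atom environment:
  3 × C: no H
  2 × C: 2 H each → 4
  2 × C: 1 H each → 2
  2 × O: no H
  1 × C: 3 H
  1 × Cl: no H
  1 × I: no H
  1 × N: 1 H
  1 × N (charge +1): no H
  1 × O (charge -1): no H
  Total hydrogens = 10.
Molecular formula: C8H10ClIN2O3

C8H10ClIN2O3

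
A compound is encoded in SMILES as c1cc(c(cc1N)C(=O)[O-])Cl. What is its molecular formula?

Heavy atoms from the SMILES: 7 C, 1 Cl, 1 N, 2 O.
Implicit hydrogens by atom environment:
  3 × C (aromatic): 1 H each → 3
  3 × C (aromatic): no H
  1 × C: no H
  1 × Cl: no H
  1 × N: 2 H
  1 × O: no H
  1 × O (charge -1): no H
  Total hydrogens = 5.
Net charge -1.
Molecular formula: C7H5ClNO2-

C7H5ClNO2-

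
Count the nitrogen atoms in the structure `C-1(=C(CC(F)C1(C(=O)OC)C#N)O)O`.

The symbol for nitrogen appears 1 time in the SMILES.

1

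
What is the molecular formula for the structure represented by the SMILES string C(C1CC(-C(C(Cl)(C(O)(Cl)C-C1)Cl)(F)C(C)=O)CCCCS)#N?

C15H21Cl3FNO2S

Heavy atoms from the SMILES: 15 C, 3 Cl, 1 F, 1 N, 2 O, 1 S.
Implicit hydrogens by atom environment:
  7 × C: 2 H each → 14
  5 × C: no H
  3 × Cl: no H
  2 × C: 1 H each → 2
  1 × C: 3 H
  1 × F: no H
  1 × N: no H
  1 × O: 1 H
  1 × O: no H
  1 × S: 1 H
  Total hydrogens = 21.
Molecular formula: C15H21Cl3FNO2S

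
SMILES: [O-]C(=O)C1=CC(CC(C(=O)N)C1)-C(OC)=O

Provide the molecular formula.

Heavy atoms from the SMILES: 10 C, 1 N, 5 O.
Implicit hydrogens by atom environment:
  4 × C: no H
  4 × O: no H
  3 × C: 1 H each → 3
  2 × C: 2 H each → 4
  1 × C: 3 H
  1 × N: 2 H
  1 × O (charge -1): no H
  Total hydrogens = 12.
Net charge -1.
Molecular formula: C10H12NO5-

C10H12NO5-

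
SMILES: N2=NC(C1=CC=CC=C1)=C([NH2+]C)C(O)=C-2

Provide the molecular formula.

C11H12N3O+

Heavy atoms from the SMILES: 11 C, 3 N, 1 O.
Implicit hydrogens by atom environment:
  6 × C (aromatic): 1 H each → 6
  4 × C (aromatic): no H
  2 × N (aromatic): no H
  1 × C: 3 H
  1 × N (charge +1): 2 H
  1 × O: 1 H
  Total hydrogens = 12.
Net charge +1.
Molecular formula: C11H12N3O+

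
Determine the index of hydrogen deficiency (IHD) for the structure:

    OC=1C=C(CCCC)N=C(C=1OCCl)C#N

Molecular formula from the SMILES: C11H13ClN2O2.
DoU = (2C + 2 + N − H − X)/2 = (2·11 + 2 + 2 − 13 − 1)/2 = 12/2 = 6.
(Structurally: 1 ring(s) + 5 π bond(s) = 6.)

6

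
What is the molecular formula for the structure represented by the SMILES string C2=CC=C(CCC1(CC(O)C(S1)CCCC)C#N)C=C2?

Heavy atoms from the SMILES: 17 C, 1 N, 1 O, 1 S.
Implicit hydrogens by atom environment:
  6 × C: 2 H each → 12
  5 × C (aromatic): 1 H each → 5
  2 × C: 1 H each → 2
  2 × C: no H
  1 × C: 3 H
  1 × C (aromatic): no H
  1 × N: no H
  1 × O: 1 H
  1 × S: no H
  Total hydrogens = 23.
Molecular formula: C17H23NOS

C17H23NOS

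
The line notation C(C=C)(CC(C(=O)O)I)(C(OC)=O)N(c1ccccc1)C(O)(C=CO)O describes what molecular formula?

C17H20INO7

Heavy atoms from the SMILES: 17 C, 1 I, 1 N, 7 O.
Implicit hydrogens by atom environment:
  5 × C (aromatic): 1 H each → 5
  4 × C: 1 H each → 4
  4 × C: no H
  4 × O: 1 H each → 4
  3 × O: no H
  2 × C: 2 H each → 4
  1 × C: 3 H
  1 × C (aromatic): no H
  1 × I: no H
  1 × N: no H
  Total hydrogens = 20.
Molecular formula: C17H20INO7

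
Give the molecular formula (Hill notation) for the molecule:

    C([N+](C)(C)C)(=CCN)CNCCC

Heavy atoms from the SMILES: 10 C, 3 N.
Implicit hydrogens by atom environment:
  4 × C: 3 H each → 12
  4 × C: 2 H each → 8
  1 × C: 1 H
  1 × C: no H
  1 × N: 2 H
  1 × N: 1 H
  1 × N (charge +1): no H
  Total hydrogens = 24.
Net charge +1.
Molecular formula: C10H24N3+

C10H24N3+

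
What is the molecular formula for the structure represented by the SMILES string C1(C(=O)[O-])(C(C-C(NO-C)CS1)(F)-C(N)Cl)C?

Heavy atoms from the SMILES: 9 C, 1 Cl, 1 F, 2 N, 3 O, 1 S.
Implicit hydrogens by atom environment:
  3 × C: no H
  2 × C: 3 H each → 6
  2 × C: 2 H each → 4
  2 × C: 1 H each → 2
  2 × O: no H
  1 × Cl: no H
  1 × F: no H
  1 × N: 2 H
  1 × N: 1 H
  1 × O (charge -1): no H
  1 × S: no H
  Total hydrogens = 15.
Net charge -1.
Molecular formula: C9H15ClFN2O3S-

C9H15ClFN2O3S-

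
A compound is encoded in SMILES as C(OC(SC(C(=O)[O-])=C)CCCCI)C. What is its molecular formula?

C10H16IO3S-

Heavy atoms from the SMILES: 10 C, 1 I, 3 O, 1 S.
Implicit hydrogens by atom environment:
  6 × C: 2 H each → 12
  2 × C: no H
  2 × O: no H
  1 × C: 3 H
  1 × C: 1 H
  1 × I: no H
  1 × O (charge -1): no H
  1 × S: no H
  Total hydrogens = 16.
Net charge -1.
Molecular formula: C10H16IO3S-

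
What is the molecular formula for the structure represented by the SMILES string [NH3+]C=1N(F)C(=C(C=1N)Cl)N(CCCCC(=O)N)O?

Heavy atoms from the SMILES: 9 C, 1 Cl, 1 F, 5 N, 2 O.
Implicit hydrogens by atom environment:
  4 × C: 2 H each → 8
  4 × C (aromatic): no H
  2 × N: 2 H each → 4
  1 × C: no H
  1 × Cl: no H
  1 × F: no H
  1 × N (charge +1): 3 H
  1 × N (aromatic): no H
  1 × N: no H
  1 × O: 1 H
  1 × O: no H
  Total hydrogens = 16.
Net charge +1.
Molecular formula: C9H16ClFN5O2+

C9H16ClFN5O2+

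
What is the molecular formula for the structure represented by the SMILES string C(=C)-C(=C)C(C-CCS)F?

C8H13FS

Heavy atoms from the SMILES: 8 C, 1 F, 1 S.
Implicit hydrogens by atom environment:
  5 × C: 2 H each → 10
  2 × C: 1 H each → 2
  1 × C: no H
  1 × F: no H
  1 × S: 1 H
  Total hydrogens = 13.
Molecular formula: C8H13FS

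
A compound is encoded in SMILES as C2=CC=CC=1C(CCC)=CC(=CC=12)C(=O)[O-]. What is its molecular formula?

C14H13O2-

Heavy atoms from the SMILES: 14 C, 2 O.
Implicit hydrogens by atom environment:
  6 × C (aromatic): 1 H each → 6
  4 × C (aromatic): no H
  2 × C: 2 H each → 4
  1 × C: 3 H
  1 × C: no H
  1 × O: no H
  1 × O (charge -1): no H
  Total hydrogens = 13.
Net charge -1.
Molecular formula: C14H13O2-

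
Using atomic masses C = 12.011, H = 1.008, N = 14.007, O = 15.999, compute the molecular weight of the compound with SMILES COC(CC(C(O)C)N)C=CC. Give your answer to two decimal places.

173.26

Molecular formula: C9H19NO2.
M = 9×12.011 + 19×1.008 + 1×14.007 + 2×15.999 = 173.26 g/mol.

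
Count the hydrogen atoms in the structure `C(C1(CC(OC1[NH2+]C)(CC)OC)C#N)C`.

21

Hydrogens are implicit in SMILES; fill each atom to its normal valence:
  4 × C: 3 H each → 12
  3 × C: 2 H each → 6
  3 × C: no H
  2 × O: no H
  1 × C: 1 H
  1 × N (charge +1): 2 H
  1 × N: no H
  Total hydrogens = 21.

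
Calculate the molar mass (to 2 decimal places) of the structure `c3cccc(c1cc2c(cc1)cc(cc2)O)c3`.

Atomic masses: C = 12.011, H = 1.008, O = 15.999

220.27

Molecular formula: C16H12O.
M = 16×12.011 + 12×1.008 + 1×15.999 = 220.27 g/mol.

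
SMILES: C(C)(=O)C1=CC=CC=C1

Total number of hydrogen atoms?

8

Hydrogens are implicit in SMILES; fill each atom to its normal valence:
  5 × C (aromatic): 1 H each → 5
  1 × C: 3 H
  1 × C (aromatic): no H
  1 × C: no H
  1 × O: no H
  Total hydrogens = 8.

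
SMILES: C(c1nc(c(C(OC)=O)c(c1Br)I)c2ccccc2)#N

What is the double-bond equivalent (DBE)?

Molecular formula from the SMILES: C14H8BrIN2O2.
DoU = (2C + 2 + N − H − X)/2 = (2·14 + 2 + 2 − 8 − 2)/2 = 22/2 = 11.
(Structurally: 2 ring(s) + 9 π bond(s) = 11.)

11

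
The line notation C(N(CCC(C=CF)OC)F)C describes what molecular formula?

C8H15F2NO

Heavy atoms from the SMILES: 8 C, 2 F, 1 N, 1 O.
Implicit hydrogens by atom environment:
  3 × C: 2 H each → 6
  3 × C: 1 H each → 3
  2 × C: 3 H each → 6
  2 × F: no H
  1 × N: no H
  1 × O: no H
  Total hydrogens = 15.
Molecular formula: C8H15F2NO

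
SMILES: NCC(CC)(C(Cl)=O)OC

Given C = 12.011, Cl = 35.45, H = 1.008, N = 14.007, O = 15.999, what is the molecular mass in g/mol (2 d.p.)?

165.62

Molecular formula: C6H12ClNO2.
M = 6×12.011 + 1×35.45 + 12×1.008 + 1×14.007 + 2×15.999 = 165.62 g/mol.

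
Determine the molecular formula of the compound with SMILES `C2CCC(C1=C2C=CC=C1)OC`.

C11H14O

Heavy atoms from the SMILES: 11 C, 1 O.
Implicit hydrogens by atom environment:
  4 × C (aromatic): 1 H each → 4
  3 × C: 2 H each → 6
  2 × C (aromatic): no H
  1 × C: 3 H
  1 × C: 1 H
  1 × O: no H
  Total hydrogens = 14.
Molecular formula: C11H14O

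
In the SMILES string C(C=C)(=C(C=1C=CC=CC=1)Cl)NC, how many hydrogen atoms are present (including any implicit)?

12

Hydrogens are implicit in SMILES; fill each atom to its normal valence:
  5 × C (aromatic): 1 H each → 5
  2 × C: no H
  1 × C: 3 H
  1 × C: 2 H
  1 × C: 1 H
  1 × C (aromatic): no H
  1 × Cl: no H
  1 × N: 1 H
  Total hydrogens = 12.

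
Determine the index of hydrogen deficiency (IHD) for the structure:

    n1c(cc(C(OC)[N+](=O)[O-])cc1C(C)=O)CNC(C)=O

7

Molecular formula from the SMILES: C12H15N3O5.
DoU = (2C + 2 + N − H − X)/2 = (2·12 + 2 + 3 − 15 − 0)/2 = 14/2 = 7.
(Structurally: 1 ring(s) + 6 π bond(s) = 7.)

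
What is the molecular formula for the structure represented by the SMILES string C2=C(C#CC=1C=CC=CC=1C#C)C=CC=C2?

C16H10

Heavy atoms from the SMILES: 16 C.
Implicit hydrogens by atom environment:
  9 × C (aromatic): 1 H each → 9
  3 × C (aromatic): no H
  3 × C: no H
  1 × C: 1 H
  Total hydrogens = 10.
Molecular formula: C16H10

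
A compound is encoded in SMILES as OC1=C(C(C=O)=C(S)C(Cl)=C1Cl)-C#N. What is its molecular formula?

C8H3Cl2NO2S

Heavy atoms from the SMILES: 8 C, 2 Cl, 1 N, 2 O, 1 S.
Implicit hydrogens by atom environment:
  6 × C (aromatic): no H
  2 × Cl: no H
  1 × C: 1 H
  1 × C: no H
  1 × N: no H
  1 × O: 1 H
  1 × O: no H
  1 × S: 1 H
  Total hydrogens = 3.
Molecular formula: C8H3Cl2NO2S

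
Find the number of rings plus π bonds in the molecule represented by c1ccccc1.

Molecular formula from the SMILES: C6H6.
DoU = (2C + 2 + N − H − X)/2 = (2·6 + 2 + 0 − 6 − 0)/2 = 8/2 = 4.
(Structurally: 1 ring(s) + 3 π bond(s) = 4.)

4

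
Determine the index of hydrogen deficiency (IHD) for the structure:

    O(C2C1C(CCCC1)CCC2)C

2

Molecular formula from the SMILES: C11H20O.
DoU = (2C + 2 + N − H − X)/2 = (2·11 + 2 + 0 − 20 − 0)/2 = 4/2 = 2.
(Structurally: 2 ring(s) + 0 π bond(s) = 2.)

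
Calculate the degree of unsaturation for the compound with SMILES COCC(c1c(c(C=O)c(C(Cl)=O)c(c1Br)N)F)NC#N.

8

Molecular formula from the SMILES: C12H10BrClFN3O3.
DoU = (2C + 2 + N − H − X)/2 = (2·12 + 2 + 3 − 10 − 3)/2 = 16/2 = 8.
(Structurally: 1 ring(s) + 7 π bond(s) = 8.)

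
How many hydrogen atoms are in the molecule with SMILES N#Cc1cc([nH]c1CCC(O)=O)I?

7

Hydrogens are implicit in SMILES; fill each atom to its normal valence:
  3 × C (aromatic): no H
  2 × C: 2 H each → 4
  2 × C: no H
  1 × C (aromatic): 1 H
  1 × I: no H
  1 × N (aromatic): 1 H
  1 × N: no H
  1 × O: 1 H
  1 × O: no H
  Total hydrogens = 7.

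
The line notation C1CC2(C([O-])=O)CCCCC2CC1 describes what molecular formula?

C11H17O2-

Heavy atoms from the SMILES: 11 C, 2 O.
Implicit hydrogens by atom environment:
  8 × C: 2 H each → 16
  2 × C: no H
  1 × C: 1 H
  1 × O: no H
  1 × O (charge -1): no H
  Total hydrogens = 17.
Net charge -1.
Molecular formula: C11H17O2-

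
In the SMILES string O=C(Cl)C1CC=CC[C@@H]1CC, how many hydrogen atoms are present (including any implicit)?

13

Hydrogens are implicit in SMILES; fill each atom to its normal valence:
  4 × C: 1 H each → 4
  3 × C: 2 H each → 6
  1 × C: 3 H
  1 × C: no H
  1 × Cl: no H
  1 × O: no H
  Total hydrogens = 13.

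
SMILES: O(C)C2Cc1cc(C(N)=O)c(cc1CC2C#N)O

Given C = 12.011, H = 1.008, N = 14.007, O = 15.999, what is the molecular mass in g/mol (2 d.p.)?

246.27

Molecular formula: C13H14N2O3.
M = 13×12.011 + 14×1.008 + 2×14.007 + 3×15.999 = 246.27 g/mol.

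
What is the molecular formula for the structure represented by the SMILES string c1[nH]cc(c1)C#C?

Heavy atoms from the SMILES: 6 C, 1 N.
Implicit hydrogens by atom environment:
  3 × C (aromatic): 1 H each → 3
  1 × C: 1 H
  1 × C (aromatic): no H
  1 × C: no H
  1 × N (aromatic): 1 H
  Total hydrogens = 5.
Molecular formula: C6H5N

C6H5N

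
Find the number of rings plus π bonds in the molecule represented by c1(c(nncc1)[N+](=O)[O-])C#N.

7

Molecular formula from the SMILES: C5H2N4O2.
DoU = (2C + 2 + N − H − X)/2 = (2·5 + 2 + 4 − 2 − 0)/2 = 14/2 = 7.
(Structurally: 1 ring(s) + 6 π bond(s) = 7.)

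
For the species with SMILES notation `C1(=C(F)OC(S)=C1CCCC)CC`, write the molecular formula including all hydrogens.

C10H15FOS

Heavy atoms from the SMILES: 10 C, 1 F, 1 O, 1 S.
Implicit hydrogens by atom environment:
  4 × C: 2 H each → 8
  4 × C (aromatic): no H
  2 × C: 3 H each → 6
  1 × F: no H
  1 × O (aromatic): no H
  1 × S: 1 H
  Total hydrogens = 15.
Molecular formula: C10H15FOS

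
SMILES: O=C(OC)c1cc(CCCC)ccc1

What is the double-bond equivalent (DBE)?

Molecular formula from the SMILES: C12H16O2.
DoU = (2C + 2 + N − H − X)/2 = (2·12 + 2 + 0 − 16 − 0)/2 = 10/2 = 5.
(Structurally: 1 ring(s) + 4 π bond(s) = 5.)

5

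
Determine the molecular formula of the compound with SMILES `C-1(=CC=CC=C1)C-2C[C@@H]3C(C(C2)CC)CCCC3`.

Heavy atoms from the SMILES: 18 C.
Implicit hydrogens by atom environment:
  7 × C: 2 H each → 14
  5 × C (aromatic): 1 H each → 5
  4 × C: 1 H each → 4
  1 × C: 3 H
  1 × C (aromatic): no H
  Total hydrogens = 26.
Molecular formula: C18H26

C18H26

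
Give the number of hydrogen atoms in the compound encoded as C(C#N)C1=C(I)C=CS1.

Hydrogens are implicit in SMILES; fill each atom to its normal valence:
  2 × C (aromatic): 1 H each → 2
  2 × C (aromatic): no H
  1 × C: 2 H
  1 × C: no H
  1 × I: no H
  1 × N: no H
  1 × S (aromatic): no H
  Total hydrogens = 4.

4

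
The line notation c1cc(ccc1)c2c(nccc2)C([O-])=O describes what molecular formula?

C12H8NO2-

Heavy atoms from the SMILES: 12 C, 1 N, 2 O.
Implicit hydrogens by atom environment:
  8 × C (aromatic): 1 H each → 8
  3 × C (aromatic): no H
  1 × C: no H
  1 × N (aromatic): no H
  1 × O: no H
  1 × O (charge -1): no H
  Total hydrogens = 8.
Net charge -1.
Molecular formula: C12H8NO2-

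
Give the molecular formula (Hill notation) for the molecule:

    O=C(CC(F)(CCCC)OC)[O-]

C8H14FO3-

Heavy atoms from the SMILES: 8 C, 1 F, 3 O.
Implicit hydrogens by atom environment:
  4 × C: 2 H each → 8
  2 × C: 3 H each → 6
  2 × C: no H
  2 × O: no H
  1 × F: no H
  1 × O (charge -1): no H
  Total hydrogens = 14.
Net charge -1.
Molecular formula: C8H14FO3-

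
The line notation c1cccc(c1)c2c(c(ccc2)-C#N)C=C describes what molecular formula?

C15H11N

Heavy atoms from the SMILES: 15 C, 1 N.
Implicit hydrogens by atom environment:
  8 × C (aromatic): 1 H each → 8
  4 × C (aromatic): no H
  1 × C: 2 H
  1 × C: 1 H
  1 × C: no H
  1 × N: no H
  Total hydrogens = 11.
Molecular formula: C15H11N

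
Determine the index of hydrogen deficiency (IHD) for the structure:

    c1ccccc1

Molecular formula from the SMILES: C6H6.
DoU = (2C + 2 + N − H − X)/2 = (2·6 + 2 + 0 − 6 − 0)/2 = 8/2 = 4.
(Structurally: 1 ring(s) + 3 π bond(s) = 4.)

4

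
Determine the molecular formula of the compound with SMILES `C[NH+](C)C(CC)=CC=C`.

Heavy atoms from the SMILES: 8 C, 1 N.
Implicit hydrogens by atom environment:
  3 × C: 3 H each → 9
  2 × C: 2 H each → 4
  2 × C: 1 H each → 2
  1 × C: no H
  1 × N (charge +1): 1 H
  Total hydrogens = 16.
Net charge +1.
Molecular formula: C8H16N+

C8H16N+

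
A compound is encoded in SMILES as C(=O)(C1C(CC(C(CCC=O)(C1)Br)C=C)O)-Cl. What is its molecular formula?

Heavy atoms from the SMILES: 1 Br, 12 C, 1 Cl, 3 O.
Implicit hydrogens by atom environment:
  5 × C: 2 H each → 10
  5 × C: 1 H each → 5
  2 × C: no H
  2 × O: no H
  1 × Br: no H
  1 × Cl: no H
  1 × O: 1 H
  Total hydrogens = 16.
Molecular formula: C12H16BrClO3

C12H16BrClO3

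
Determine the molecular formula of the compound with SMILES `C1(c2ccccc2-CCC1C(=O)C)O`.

Heavy atoms from the SMILES: 12 C, 2 O.
Implicit hydrogens by atom environment:
  4 × C (aromatic): 1 H each → 4
  2 × C: 2 H each → 4
  2 × C: 1 H each → 2
  2 × C (aromatic): no H
  1 × C: 3 H
  1 × C: no H
  1 × O: 1 H
  1 × O: no H
  Total hydrogens = 14.
Molecular formula: C12H14O2

C12H14O2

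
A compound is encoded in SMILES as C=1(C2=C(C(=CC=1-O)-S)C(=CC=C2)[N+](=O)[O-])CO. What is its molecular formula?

Heavy atoms from the SMILES: 11 C, 1 N, 4 O, 1 S.
Implicit hydrogens by atom environment:
  6 × C (aromatic): no H
  4 × C (aromatic): 1 H each → 4
  2 × O: 1 H each → 2
  1 × C: 2 H
  1 × N (charge +1): no H
  1 × O: no H
  1 × O (charge -1): no H
  1 × S: 1 H
  Total hydrogens = 9.
Molecular formula: C11H9NO4S

C11H9NO4S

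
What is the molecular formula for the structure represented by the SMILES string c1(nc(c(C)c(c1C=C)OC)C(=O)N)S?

Heavy atoms from the SMILES: 10 C, 2 N, 2 O, 1 S.
Implicit hydrogens by atom environment:
  5 × C (aromatic): no H
  2 × C: 3 H each → 6
  2 × O: no H
  1 × C: 2 H
  1 × C: 1 H
  1 × C: no H
  1 × N: 2 H
  1 × N (aromatic): no H
  1 × S: 1 H
  Total hydrogens = 12.
Molecular formula: C10H12N2O2S

C10H12N2O2S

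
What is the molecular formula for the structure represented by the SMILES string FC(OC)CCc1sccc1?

Heavy atoms from the SMILES: 8 C, 1 F, 1 O, 1 S.
Implicit hydrogens by atom environment:
  3 × C (aromatic): 1 H each → 3
  2 × C: 2 H each → 4
  1 × C: 3 H
  1 × C: 1 H
  1 × C (aromatic): no H
  1 × F: no H
  1 × O: no H
  1 × S (aromatic): no H
  Total hydrogens = 11.
Molecular formula: C8H11FOS

C8H11FOS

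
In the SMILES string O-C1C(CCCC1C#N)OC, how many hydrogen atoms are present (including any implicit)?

Hydrogens are implicit in SMILES; fill each atom to its normal valence:
  3 × C: 2 H each → 6
  3 × C: 1 H each → 3
  1 × C: 3 H
  1 × C: no H
  1 × N: no H
  1 × O: 1 H
  1 × O: no H
  Total hydrogens = 13.

13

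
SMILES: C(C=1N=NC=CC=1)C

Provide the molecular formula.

Heavy atoms from the SMILES: 6 C, 2 N.
Implicit hydrogens by atom environment:
  3 × C (aromatic): 1 H each → 3
  2 × N (aromatic): no H
  1 × C: 3 H
  1 × C: 2 H
  1 × C (aromatic): no H
  Total hydrogens = 8.
Molecular formula: C6H8N2

C6H8N2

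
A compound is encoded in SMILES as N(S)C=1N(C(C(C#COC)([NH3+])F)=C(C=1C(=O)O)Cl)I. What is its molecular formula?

Heavy atoms from the SMILES: 9 C, 1 Cl, 1 F, 1 I, 3 N, 3 O, 1 S.
Implicit hydrogens by atom environment:
  4 × C (aromatic): no H
  4 × C: no H
  2 × O: no H
  1 × C: 3 H
  1 × Cl: no H
  1 × F: no H
  1 × I: no H
  1 × N (charge +1): 3 H
  1 × N: 1 H
  1 × N (aromatic): no H
  1 × O: 1 H
  1 × S: 1 H
  Total hydrogens = 9.
Net charge +1.
Molecular formula: C9H9ClFIN3O3S+

C9H9ClFIN3O3S+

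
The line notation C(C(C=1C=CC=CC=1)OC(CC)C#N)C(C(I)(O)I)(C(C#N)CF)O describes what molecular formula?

Heavy atoms from the SMILES: 17 C, 1 F, 2 I, 2 N, 3 O.
Implicit hydrogens by atom environment:
  5 × C (aromatic): 1 H each → 5
  4 × C: no H
  3 × C: 2 H each → 6
  3 × C: 1 H each → 3
  2 × I: no H
  2 × N: no H
  2 × O: 1 H each → 2
  1 × C: 3 H
  1 × C (aromatic): no H
  1 × F: no H
  1 × O: no H
  Total hydrogens = 19.
Molecular formula: C17H19FI2N2O3

C17H19FI2N2O3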